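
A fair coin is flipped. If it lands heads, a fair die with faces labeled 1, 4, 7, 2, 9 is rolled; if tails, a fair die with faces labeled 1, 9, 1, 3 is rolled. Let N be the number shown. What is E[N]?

81/20

E[N | heads] = (1+4+7+2+9)/5 = 23/5.
E[N | tails] = (1+9+1+3)/4 = 7/2.
By the law of total expectation,
E[N] = (1/2)·(23/5) + (1/2)·(7/2) = 81/20.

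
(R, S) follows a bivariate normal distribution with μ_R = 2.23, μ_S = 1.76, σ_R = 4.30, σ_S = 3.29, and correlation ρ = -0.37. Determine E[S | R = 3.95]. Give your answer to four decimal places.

1.2731

E[S | R=x] = μ_S + ρ(σ_S/σ_R)(x − μ_R) for jointly normal variables.
E[S | R=3.95] = 1.76 + (-0.37)·(3.29/4.30)·(3.95 − (2.23)) = 1.76 + (-0.28309)·(1.72) = 1.2731.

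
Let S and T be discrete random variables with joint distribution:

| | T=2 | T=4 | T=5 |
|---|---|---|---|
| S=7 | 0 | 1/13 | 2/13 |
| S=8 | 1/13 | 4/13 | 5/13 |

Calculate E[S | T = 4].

39/5

P(T = 4) = 5/13.
Summing S·P(S=x,T=y) over the conditioning event gives 3.
E[S | T = 4] = (3) / (5/13) = 39/5.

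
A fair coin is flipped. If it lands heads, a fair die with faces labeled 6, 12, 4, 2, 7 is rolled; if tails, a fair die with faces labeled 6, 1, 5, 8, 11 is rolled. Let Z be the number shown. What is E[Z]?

31/5

E[Z | heads] = (6+12+4+2+7)/5 = 31/5.
E[Z | tails] = (6+1+5+8+11)/5 = 31/5.
By the law of total expectation,
E[Z] = (1/2)·(31/5) + (1/2)·(31/5) = 31/5.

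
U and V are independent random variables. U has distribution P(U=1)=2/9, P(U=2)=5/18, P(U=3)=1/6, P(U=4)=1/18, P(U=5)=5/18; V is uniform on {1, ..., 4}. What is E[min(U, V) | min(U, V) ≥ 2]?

P(min(U, V) ≥ 2) = 7/12.
Summing min(U,V)·P(x,y) over outcomes with min(U, V) ≥ 2 gives 3/2.
E[min(U, V) | min(U, V) ≥ 2] = (3/2) / (7/12) = 18/7.

18/7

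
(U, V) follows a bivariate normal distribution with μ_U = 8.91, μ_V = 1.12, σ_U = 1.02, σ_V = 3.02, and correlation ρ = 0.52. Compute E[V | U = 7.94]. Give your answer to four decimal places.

-0.3734

The regression of V on U has slope ρ·σ_V/σ_U and passes through (μ_U, μ_V).
E[V | U=7.94] = 1.12 + (0.52)·(3.02/1.02)·(7.94 − (8.91)) = 1.12 + (1.5396)·(-0.97) = -0.3734.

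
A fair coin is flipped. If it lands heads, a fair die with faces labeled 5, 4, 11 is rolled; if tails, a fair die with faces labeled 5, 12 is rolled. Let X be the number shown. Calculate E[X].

91/12

E[X | heads] = (5+4+11)/3 = 20/3.
E[X | tails] = (5+12)/2 = 17/2.
By the law of total expectation,
E[X] = (1/2)·(20/3) + (1/2)·(17/2) = 91/12.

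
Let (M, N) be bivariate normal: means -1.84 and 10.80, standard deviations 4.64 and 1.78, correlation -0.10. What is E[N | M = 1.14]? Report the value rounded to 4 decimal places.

10.6857

For a bivariate normal, E[N | M=x] = μ_N + ρ·(σ_N/σ_M)·(x − μ_M).
E[N | M=1.14] = 10.80 + (-0.10)·(1.78/4.64)·(1.14 − (-1.84)) = 10.80 + (-0.038362)·(2.98) = 10.6857.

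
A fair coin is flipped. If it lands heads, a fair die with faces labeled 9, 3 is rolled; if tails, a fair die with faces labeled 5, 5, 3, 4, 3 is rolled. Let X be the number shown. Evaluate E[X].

E[X | heads] = (9+3)/2 = 6.
E[X | tails] = (5+5+3+4+3)/5 = 4.
E[X] = (1/2)·(6) + (1/2)·(4) = 5.

5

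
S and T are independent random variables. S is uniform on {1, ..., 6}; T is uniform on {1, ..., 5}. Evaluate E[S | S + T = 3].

3/2

Outcomes with S + T = 3: (1,2), (2,1), each with probability 1/30.
E[S | S + T = 3] = (1 + 2) / 2 = 3/2.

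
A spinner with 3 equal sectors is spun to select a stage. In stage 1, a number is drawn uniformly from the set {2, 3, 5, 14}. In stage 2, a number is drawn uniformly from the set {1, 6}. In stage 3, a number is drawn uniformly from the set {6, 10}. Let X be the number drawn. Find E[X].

E[X | stage 1] = (2+3+5+14)/4 = 6.
E[X | stage 2] = (1+6)/2 = 7/2.
E[X | stage 3] = (6+10)/2 = 8.
E[X] = (1/3)·(6) + (1/3)·(7/2) + (1/3)·(8) = 35/6.

35/6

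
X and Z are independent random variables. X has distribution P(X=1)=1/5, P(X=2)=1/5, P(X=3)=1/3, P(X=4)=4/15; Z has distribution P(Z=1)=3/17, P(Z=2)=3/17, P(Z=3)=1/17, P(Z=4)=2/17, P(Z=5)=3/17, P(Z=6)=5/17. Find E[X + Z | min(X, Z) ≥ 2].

631/84

P(min(X, Z) ≥ 2) = 56/85.
Summing (X+Z)·P(x,y) over outcomes with min(X, Z) ≥ 2 gives 1262/255.
E[X + Z | min(X, Z) ≥ 2] = (1262/255) / (56/85) = 631/84.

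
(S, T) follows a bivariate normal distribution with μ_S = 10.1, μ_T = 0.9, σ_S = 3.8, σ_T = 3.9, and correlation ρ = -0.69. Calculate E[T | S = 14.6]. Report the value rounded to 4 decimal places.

The regression of T on S has slope ρ·σ_T/σ_S and passes through (μ_S, μ_T).
E[T | S=14.6] = 0.9 + (-0.69)·(3.9/3.8)·(14.6 − (10.1)) = 0.9 + (-0.70816)·(4.5) = -2.2867.

-2.2867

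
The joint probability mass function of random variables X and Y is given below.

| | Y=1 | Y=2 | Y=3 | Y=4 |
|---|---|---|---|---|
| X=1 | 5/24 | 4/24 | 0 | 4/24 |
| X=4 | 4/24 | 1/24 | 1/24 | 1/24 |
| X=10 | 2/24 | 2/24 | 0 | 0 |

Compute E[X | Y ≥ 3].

P(Y ≥ 3) = 1/4.
Σ X·P over the event = 1·(4/24) + 4·(1/24) + 4·(1/24) = 1/2.
E[X | Y ≥ 3] = (1/2) / (1/4) = 2.

2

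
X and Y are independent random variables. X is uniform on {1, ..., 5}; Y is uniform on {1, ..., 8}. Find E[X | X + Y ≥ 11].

Outcomes with X + Y ≥ 11: (3,8), (4,7), (4,8), (5,6), (5,7), (5,8), each with probability 1/40.
E[X | X + Y ≥ 11] = (3 + 4 + 4 + 5 + 5 + 5) / 6 = 13/3.

13/3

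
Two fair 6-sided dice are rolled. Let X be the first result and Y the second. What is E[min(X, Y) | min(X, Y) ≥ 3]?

31/8

P(min(X, Y) ≥ 3) = 4/9.
Summing min(X,Y)·P(x,y) over outcomes with min(X, Y) ≥ 3 gives 31/18.
E[min(X, Y) | min(X, Y) ≥ 3] = (31/18) / (4/9) = 31/8.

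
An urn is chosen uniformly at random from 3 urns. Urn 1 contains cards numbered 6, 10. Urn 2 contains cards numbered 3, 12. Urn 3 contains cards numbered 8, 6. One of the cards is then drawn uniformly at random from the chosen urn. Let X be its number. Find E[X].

15/2

E[X | urn 1] = (6+10)/2 = 8.
E[X | urn 2] = (3+12)/2 = 15/2.
E[X | urn 3] = (8+6)/2 = 7.
By the law of total expectation,
E[X] = (1/3)·(8) + (1/3)·(15/2) + (1/3)·(7) = 15/2.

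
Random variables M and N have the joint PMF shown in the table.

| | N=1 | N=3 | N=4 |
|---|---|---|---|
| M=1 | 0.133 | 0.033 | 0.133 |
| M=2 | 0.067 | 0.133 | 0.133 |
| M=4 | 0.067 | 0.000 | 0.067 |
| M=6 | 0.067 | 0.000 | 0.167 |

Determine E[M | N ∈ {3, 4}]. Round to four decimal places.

2.9550

P(N ∈ {3, 4}) = 0.666.
Summing M·P(M=x,N=y) over the conditioning event gives 1.968.
E[M | N ∈ {3, 4}] = (1.968) / (0.666) = 2.9550.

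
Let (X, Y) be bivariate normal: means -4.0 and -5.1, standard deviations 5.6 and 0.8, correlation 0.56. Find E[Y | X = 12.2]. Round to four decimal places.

E[Y | X=x] = μ_Y + ρ(σ_Y/σ_X)(x − μ_X) for jointly normal variables.
E[Y | X=12.2] = -5.1 + (0.56)·(0.8/5.6)·(12.2 − (-4.0)) = -5.1 + (0.08)·(16.2) = -3.8040.

-3.8040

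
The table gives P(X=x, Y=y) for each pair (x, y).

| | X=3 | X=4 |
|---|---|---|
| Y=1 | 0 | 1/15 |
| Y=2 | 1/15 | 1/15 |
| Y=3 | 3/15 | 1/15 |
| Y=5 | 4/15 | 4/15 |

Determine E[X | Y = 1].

P(Y = 1) = 1/15.
Σ X·P over the event = 4·(1/15) = 4/15.
E[X | Y = 1] = (4/15) / (1/15) = 4.

4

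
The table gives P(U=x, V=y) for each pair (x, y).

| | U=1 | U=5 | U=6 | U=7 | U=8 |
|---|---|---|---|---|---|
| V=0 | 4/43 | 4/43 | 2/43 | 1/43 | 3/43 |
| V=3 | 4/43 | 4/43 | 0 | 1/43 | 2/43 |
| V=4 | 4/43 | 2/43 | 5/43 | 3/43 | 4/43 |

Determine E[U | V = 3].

47/11

P(V = 3) = 11/43.
Σ U·P over the event = 1·(4/43) + 5·(4/43) + 7·(1/43) + 8·(2/43) = 47/43.
E[U | V = 3] = (47/43) / (11/43) = 47/11.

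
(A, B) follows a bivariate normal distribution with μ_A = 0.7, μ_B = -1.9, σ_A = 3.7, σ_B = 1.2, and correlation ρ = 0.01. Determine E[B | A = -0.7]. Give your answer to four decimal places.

-1.9045

The regression of B on A has slope ρ·σ_B/σ_A and passes through (μ_A, μ_B).
E[B | A=-0.7] = -1.9 + (0.01)·(1.2/3.7)·(-0.7 − (0.7)) = -1.9 + (0.0032432)·(-1.4) = -1.9045.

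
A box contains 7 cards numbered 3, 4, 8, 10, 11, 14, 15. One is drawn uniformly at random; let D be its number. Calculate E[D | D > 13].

29/2

P(D > 13) = 2/7.
Σ over the event: 14·1/7 + 15·1/7 = 29/7.
E[D | D > 13] = (29/7) / (2/7) = 29/2.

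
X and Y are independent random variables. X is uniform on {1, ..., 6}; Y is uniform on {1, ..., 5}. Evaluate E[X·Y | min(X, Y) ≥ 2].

14

P(min(X, Y) ≥ 2) = 2/3.
Summing XY·P(x,y) over outcomes with min(X, Y) ≥ 2 gives 28/3.
E[X·Y | min(X, Y) ≥ 2] = (28/3) / (2/3) = 14.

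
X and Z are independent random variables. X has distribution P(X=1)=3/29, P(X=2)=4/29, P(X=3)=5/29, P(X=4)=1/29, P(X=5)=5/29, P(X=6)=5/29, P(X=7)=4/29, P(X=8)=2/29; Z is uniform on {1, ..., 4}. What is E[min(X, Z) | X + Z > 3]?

245/106

P(X + Z > 3) = 53/58.
Summing min(X,Z)·P(x,y) over outcomes with X + Z > 3 gives 245/116.
E[min(X, Z) | X + Z > 3] = (245/116) / (53/58) = 245/106.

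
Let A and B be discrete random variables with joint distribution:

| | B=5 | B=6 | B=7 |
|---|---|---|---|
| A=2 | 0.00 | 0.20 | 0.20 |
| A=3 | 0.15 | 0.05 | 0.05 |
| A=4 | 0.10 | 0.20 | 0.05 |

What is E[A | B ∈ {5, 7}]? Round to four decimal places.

P(B ∈ {5, 7}) = 0.55.
Summing A·P(A=x,B=y) over the conditioning event gives 1.60.
E[A | B ∈ {5, 7}] = (1.60) / (0.55) = 2.9091.

2.9091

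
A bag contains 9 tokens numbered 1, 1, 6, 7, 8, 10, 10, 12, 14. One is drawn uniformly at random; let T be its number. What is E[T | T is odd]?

P(T is odd) = 1/3.
Σ over the event: 1·2/9 + 7·1/9 = 1.
E[T | T is odd] = (1) / (1/3) = 3.

3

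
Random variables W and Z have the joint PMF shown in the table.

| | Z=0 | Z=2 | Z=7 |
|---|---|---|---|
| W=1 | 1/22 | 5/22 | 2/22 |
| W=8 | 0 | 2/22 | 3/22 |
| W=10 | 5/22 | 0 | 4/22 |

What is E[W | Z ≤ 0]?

P(Z ≤ 0) = 3/11.
Σ W·P over the event = 1·(1/22) + 10·(5/22) = 51/22.
E[W | Z ≤ 0] = (51/22) / (3/11) = 17/2.

17/2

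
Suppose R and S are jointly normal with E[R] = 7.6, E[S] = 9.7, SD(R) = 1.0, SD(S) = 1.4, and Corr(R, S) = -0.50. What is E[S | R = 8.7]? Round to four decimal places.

The regression of S on R has slope ρ·σ_S/σ_R and passes through (μ_R, μ_S).
E[S | R=8.7] = 9.7 + (-0.50)·(1.4/1.0)·(8.7 − (7.6)) = 9.7 + (-0.7)·(1.1) = 8.9300.

8.9300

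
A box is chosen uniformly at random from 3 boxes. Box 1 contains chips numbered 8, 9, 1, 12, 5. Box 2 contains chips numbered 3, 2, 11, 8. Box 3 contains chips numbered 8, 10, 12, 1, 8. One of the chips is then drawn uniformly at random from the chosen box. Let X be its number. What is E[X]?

E[X | box 1] = (8+9+1+12+5)/5 = 7.
E[X | box 2] = (3+2+11+8)/4 = 6.
E[X | box 3] = (8+10+12+1+8)/5 = 39/5.
E[X] = (1/3)·(7) + (1/3)·(6) + (1/3)·(39/5) = 104/15.

104/15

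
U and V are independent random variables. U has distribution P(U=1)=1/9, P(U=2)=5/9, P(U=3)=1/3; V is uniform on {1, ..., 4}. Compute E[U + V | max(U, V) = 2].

38/11

P(max(U, V) = 2) = 11/36.
Summing (U+V)·P(x,y) over outcomes with max(U, V) = 2 gives 19/18.
E[U + V | max(U, V) = 2] = (19/18) / (11/36) = 38/11.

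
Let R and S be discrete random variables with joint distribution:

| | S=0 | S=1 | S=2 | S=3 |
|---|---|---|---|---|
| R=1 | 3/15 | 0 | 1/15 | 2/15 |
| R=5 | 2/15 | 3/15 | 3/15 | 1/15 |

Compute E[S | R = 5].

P(R = 5) = 3/5.
Σ S·P over the event = 0·(2/15) + 1·(3/15) + 2·(3/15) + 3·(1/15) = 4/5.
E[S | R = 5] = (4/5) / (3/5) = 4/3.

4/3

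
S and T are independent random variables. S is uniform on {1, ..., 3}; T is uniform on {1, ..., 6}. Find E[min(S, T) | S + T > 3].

29/15

P(S + T > 3) = 5/6.
Summing min(S,T)·P(x,y) over outcomes with S + T > 3 gives 29/18.
E[min(S, T) | S + T > 3] = (29/18) / (5/6) = 29/15.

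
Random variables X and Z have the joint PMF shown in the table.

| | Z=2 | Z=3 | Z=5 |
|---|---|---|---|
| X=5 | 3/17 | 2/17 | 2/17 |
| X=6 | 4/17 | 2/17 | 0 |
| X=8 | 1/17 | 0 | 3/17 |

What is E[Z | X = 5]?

22/7

P(X = 5) = 7/17.
Σ Z·P over the event = 2·(3/17) + 3·(2/17) + 5·(2/17) = 22/17.
E[Z | X = 5] = (22/17) / (7/17) = 22/7.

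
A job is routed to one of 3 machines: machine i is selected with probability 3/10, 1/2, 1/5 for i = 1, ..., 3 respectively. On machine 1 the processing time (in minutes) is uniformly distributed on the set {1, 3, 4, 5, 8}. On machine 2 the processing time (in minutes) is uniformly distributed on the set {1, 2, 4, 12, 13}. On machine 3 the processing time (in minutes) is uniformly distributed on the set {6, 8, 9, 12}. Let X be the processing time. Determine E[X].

621/100

E[X | machine 1] = (1+3+4+5+8)/5 = 21/5.
E[X | machine 2] = (1+2+4+12+13)/5 = 32/5.
E[X | machine 3] = (6+8+9+12)/4 = 35/4.
E[X] = (3/10)·(21/5) + (1/2)·(32/5) + (1/5)·(35/4) = 621/100.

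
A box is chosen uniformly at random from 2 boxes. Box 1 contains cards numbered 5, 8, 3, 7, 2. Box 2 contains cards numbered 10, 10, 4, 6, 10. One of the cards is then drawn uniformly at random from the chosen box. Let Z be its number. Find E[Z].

E[Z | box 1] = (5+8+3+7+2)/5 = 5.
E[Z | box 2] = (10+10+4+6+10)/5 = 8.
E[Z] = (1/2)·(5) + (1/2)·(8) = 13/2.

13/2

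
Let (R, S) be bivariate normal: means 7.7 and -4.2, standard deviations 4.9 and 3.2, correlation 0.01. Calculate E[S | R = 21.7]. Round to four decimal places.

E[S | R=x] = μ_S + ρ(σ_S/σ_R)(x − μ_R) for jointly normal variables.
E[S | R=21.7] = -4.2 + (0.01)·(3.2/4.9)·(21.7 − (7.7)) = -4.2 + (0.0065306)·(14) = -4.1086.

-4.1086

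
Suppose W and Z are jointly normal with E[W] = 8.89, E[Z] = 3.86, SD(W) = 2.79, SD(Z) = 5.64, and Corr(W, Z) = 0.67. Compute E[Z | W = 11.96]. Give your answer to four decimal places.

For a bivariate normal, E[Z | W=x] = μ_Z + ρ·(σ_Z/σ_W)·(x − μ_W).
E[Z | W=11.96] = 3.86 + (0.67)·(5.64/2.79)·(11.96 − (8.89)) = 3.86 + (1.3544)·(3.07) = 8.0180.

8.0180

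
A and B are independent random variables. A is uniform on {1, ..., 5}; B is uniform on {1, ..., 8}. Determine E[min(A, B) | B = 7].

Outcomes with B = 7: (1,7), (2,7), (3,7), (4,7), (5,7), each with probability 1/40.
E[min(A, B) | B = 7] = (1 + 2 + 3 + 4 + 5) / 5 = 3.

3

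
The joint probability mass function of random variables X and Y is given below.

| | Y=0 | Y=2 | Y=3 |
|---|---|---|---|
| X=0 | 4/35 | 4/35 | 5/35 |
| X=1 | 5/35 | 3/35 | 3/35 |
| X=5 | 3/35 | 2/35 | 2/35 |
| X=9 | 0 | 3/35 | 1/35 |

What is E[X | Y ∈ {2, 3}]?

62/23

P(Y ∈ {2, 3}) = 23/35.
Σ X·P over the event = 0·(4/35) + 0·(5/35) + 1·(3/35) + 1·(3/35) + 5·(2/35) + 5·(2/35) + 9·(3/35) + 9·(1/35) = 62/35.
E[X | Y ∈ {2, 3}] = (62/35) / (23/35) = 62/23.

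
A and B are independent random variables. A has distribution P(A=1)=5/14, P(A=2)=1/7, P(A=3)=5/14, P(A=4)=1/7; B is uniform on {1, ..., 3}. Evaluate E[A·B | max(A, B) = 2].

P(max(A, B) = 2) = 3/14.
Summing AB·P(x,y) over outcomes with max(A, B) = 2 gives 11/21.
E[A·B | max(A, B) = 2] = (11/21) / (3/14) = 22/9.

22/9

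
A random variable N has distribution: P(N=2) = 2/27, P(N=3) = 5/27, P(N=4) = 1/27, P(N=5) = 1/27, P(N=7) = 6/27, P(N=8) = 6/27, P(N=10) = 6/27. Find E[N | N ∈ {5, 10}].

P(N ∈ {5, 10}) = 7/27.
Σ over the event: 5·1/27 + 10·2/9 = 65/27.
E[N | N ∈ {5, 10}] = (65/27) / (7/27) = 65/7.

65/7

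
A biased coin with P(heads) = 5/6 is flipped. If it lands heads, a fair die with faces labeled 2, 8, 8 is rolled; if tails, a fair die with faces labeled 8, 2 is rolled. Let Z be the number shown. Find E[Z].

35/6

E[Z | heads] = (2+8+8)/3 = 6.
E[Z | tails] = (8+2)/2 = 5.
E[Z] = (5/6)·(6) + (1/6)·(5) = 35/6.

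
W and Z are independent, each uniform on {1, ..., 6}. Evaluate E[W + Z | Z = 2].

P(Z = 2) = 1/6.
Summing (W+Z)·P(x,y) over outcomes with Z = 2 gives 11/12.
E[W + Z | Z = 2] = (11/12) / (1/6) = 11/2.

11/2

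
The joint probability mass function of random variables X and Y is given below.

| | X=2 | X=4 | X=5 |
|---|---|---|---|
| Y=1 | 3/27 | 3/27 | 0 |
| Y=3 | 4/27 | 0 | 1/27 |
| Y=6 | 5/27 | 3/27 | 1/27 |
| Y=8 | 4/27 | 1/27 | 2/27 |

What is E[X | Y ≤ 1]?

3

P(Y ≤ 1) = 2/9.
Σ X·P over the event = 2·(3/27) + 4·(3/27) = 2/3.
E[X | Y ≤ 1] = (2/3) / (2/9) = 3.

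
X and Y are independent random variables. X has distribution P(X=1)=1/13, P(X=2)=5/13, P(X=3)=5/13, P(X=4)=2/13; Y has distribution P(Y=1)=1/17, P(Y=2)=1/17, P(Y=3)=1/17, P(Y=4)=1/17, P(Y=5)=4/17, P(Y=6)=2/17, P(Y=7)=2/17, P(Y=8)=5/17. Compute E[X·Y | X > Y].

P(X > Y) = 21/221.
Summing XY·P(x,y) over outcomes with X > Y gives 103/221.
E[X·Y | X > Y] = (103/221) / (21/221) = 103/21.

103/21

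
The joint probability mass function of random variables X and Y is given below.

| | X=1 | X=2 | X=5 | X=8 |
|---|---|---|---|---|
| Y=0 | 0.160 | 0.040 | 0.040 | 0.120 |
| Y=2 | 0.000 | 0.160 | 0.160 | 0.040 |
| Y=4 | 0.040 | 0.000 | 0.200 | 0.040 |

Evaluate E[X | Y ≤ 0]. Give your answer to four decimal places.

P(Y ≤ 0) = 0.360.
Σ X·P over the event = 1·(0.160) + 2·(0.040) + 5·(0.040) + 8·(0.120) = 1.400.
E[X | Y ≤ 0] = (1.400) / (0.360) = 3.8889.

3.8889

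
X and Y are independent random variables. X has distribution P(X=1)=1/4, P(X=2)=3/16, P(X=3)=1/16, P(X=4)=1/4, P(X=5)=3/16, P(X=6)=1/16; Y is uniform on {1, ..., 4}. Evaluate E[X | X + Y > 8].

27/5

P(X + Y > 8) = 5/64.
Summing X·P(x,y) over outcomes with X + Y > 8 gives 27/64.
E[X | X + Y > 8] = (27/64) / (5/64) = 27/5.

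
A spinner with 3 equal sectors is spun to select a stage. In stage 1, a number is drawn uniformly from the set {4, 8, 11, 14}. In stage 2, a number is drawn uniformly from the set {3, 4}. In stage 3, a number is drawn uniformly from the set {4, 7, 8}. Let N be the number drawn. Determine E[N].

E[N | stage 1] = (4+8+11+14)/4 = 37/4.
E[N | stage 2] = (3+4)/2 = 7/2.
E[N | stage 3] = (4+7+8)/3 = 19/3.
By the law of total expectation,
E[N] = (1/3)·(37/4) + (1/3)·(7/2) + (1/3)·(19/3) = 229/36.

229/36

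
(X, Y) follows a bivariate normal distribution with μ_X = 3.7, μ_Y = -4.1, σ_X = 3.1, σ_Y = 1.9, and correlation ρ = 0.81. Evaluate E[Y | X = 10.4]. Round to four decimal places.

E[Y | X=x] = μ_Y + ρ(σ_Y/σ_X)(x − μ_X) for jointly normal variables.
E[Y | X=10.4] = -4.1 + (0.81)·(1.9/3.1)·(10.4 − (3.7)) = -4.1 + (0.49645)·(6.7) = -0.7738.

-0.7738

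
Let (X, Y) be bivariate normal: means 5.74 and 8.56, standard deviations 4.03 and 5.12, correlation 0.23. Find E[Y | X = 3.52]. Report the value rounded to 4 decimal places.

The regression of Y on X has slope ρ·σ_Y/σ_X and passes through (μ_X, μ_Y).
E[Y | X=3.52] = 8.56 + (0.23)·(5.12/4.03)·(3.52 − (5.74)) = 8.56 + (0.29221)·(-2.22) = 7.9113.

7.9113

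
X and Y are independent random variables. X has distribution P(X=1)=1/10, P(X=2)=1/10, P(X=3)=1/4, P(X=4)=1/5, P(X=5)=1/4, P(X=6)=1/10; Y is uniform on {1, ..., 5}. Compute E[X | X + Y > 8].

51/10

P(X + Y > 8) = 1/5.
Summing X·P(x,y) over outcomes with X + Y > 8 gives 51/50.
E[X | X + Y > 8] = (51/50) / (1/5) = 51/10.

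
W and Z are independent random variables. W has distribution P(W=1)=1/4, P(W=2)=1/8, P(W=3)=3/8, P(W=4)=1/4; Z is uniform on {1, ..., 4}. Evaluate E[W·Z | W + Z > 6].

92/7

P(W + Z > 6) = 7/32.
Summing WZ·P(x,y) over outcomes with W + Z > 6 gives 23/8.
E[W·Z | W + Z > 6] = (23/8) / (7/32) = 92/7.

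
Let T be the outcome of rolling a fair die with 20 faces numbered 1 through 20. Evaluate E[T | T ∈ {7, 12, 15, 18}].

P(T ∈ {7, 12, 15, 18}) = 1/5.
Σ over the event: 7·1/20 + 12·1/20 + 15·1/20 + 18·1/20 = 13/5.
E[T | T ∈ {7, 12, 15, 18}] = (13/5) / (1/5) = 13.

13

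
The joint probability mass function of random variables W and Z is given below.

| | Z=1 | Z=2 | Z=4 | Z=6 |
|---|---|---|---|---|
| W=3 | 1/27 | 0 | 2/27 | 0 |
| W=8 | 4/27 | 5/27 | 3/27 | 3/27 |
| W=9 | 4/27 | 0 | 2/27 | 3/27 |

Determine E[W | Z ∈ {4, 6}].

99/13

P(Z ∈ {4, 6}) = 13/27.
Σ W·P over the event = 3·(2/27) + 8·(3/27) + 8·(3/27) + 9·(2/27) + 9·(3/27) = 11/3.
E[W | Z ∈ {4, 6}] = (11/3) / (13/27) = 99/13.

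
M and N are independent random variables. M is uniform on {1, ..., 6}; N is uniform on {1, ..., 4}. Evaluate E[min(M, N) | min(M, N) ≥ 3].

P(min(M, N) ≥ 3) = 1/3.
Summing min(M,N)·P(x,y) over outcomes with min(M, N) ≥ 3 gives 9/8.
E[min(M, N) | min(M, N) ≥ 3] = (9/8) / (1/3) = 27/8.

27/8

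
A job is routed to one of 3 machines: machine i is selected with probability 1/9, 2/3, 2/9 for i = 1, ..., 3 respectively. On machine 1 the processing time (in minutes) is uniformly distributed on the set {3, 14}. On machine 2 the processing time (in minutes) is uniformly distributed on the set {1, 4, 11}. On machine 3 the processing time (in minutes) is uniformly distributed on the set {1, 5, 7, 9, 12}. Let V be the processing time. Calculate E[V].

541/90

E[V | machine 1] = (3+14)/2 = 17/2.
E[V | machine 2] = (1+4+11)/3 = 16/3.
E[V | machine 3] = (1+5+7+9+12)/5 = 34/5.
E[V] = (1/9)·(17/2) + (2/3)·(16/3) + (2/9)·(34/5) = 541/90.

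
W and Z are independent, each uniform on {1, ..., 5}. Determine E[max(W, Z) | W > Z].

Outcomes with W > Z: (2,1), (3,1), (3,2), (4,1), (4,2), (4,3), (5,1), (5,2), (5,3), (5,4), each with probability 1/25.
E[max(W, Z) | W > Z] = (2 + 3 + 3 + 4 + 4 + 4 + 5 + 5 + 5 + 5) / 10 = 4.

4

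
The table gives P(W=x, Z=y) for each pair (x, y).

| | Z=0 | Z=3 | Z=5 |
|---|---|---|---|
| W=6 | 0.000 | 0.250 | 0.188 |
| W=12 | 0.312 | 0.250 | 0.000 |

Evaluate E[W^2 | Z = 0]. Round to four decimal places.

144.0000

P(Z = 0) = 0.312.
Σ W^2·P over the event = 144·(0.312) = 44.928.
E[W^2 | Z = 0] = (44.928) / (0.312) = 144.0000.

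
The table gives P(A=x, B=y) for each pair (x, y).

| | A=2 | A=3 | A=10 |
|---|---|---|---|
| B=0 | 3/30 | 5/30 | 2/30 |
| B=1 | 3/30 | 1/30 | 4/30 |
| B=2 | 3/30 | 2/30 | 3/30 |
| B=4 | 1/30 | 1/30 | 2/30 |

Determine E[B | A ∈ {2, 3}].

22/19

P(A ∈ {2, 3}) = 19/30.
Σ B·P over the event = 0·(3/30) + 1·(3/30) + 2·(3/30) + 4·(1/30) + 0·(5/30) + 1·(1/30) + 2·(2/30) + 4·(1/30) = 11/15.
E[B | A ∈ {2, 3}] = (11/15) / (19/30) = 22/19.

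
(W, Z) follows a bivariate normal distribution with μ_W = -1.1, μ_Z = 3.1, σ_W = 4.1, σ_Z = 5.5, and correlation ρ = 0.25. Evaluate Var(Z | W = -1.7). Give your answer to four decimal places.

The conditional variance in a bivariate normal is σ_Z²(1 − ρ²), independent of x.
Var(Z | W=-1.7) = (5.5)²·(1 − (0.25)²) = 30.25·0.9375 = 28.3594.

28.3594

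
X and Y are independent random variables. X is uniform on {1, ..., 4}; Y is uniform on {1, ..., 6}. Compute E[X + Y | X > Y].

Outcomes with X > Y: (2,1), (3,1), (3,2), (4,1), (4,2), (4,3), each with probability 1/24.
E[X + Y | X > Y] = (3 + 4 + 5 + 5 + 6 + 7) / 6 = 5.

5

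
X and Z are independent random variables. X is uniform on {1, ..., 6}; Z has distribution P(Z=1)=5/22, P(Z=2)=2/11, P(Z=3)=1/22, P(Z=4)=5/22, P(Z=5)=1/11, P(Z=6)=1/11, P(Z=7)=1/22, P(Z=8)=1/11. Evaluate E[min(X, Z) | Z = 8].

7/2

P(Z = 8) = 1/11.
Summing min(X,Z)·P(x,y) over outcomes with Z = 8 gives 7/22.
E[min(X, Z) | Z = 8] = (7/22) / (1/11) = 7/2.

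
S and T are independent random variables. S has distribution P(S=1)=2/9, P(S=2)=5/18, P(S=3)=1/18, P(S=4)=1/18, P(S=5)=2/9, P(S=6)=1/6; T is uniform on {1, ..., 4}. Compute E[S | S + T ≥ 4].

P(S + T ≥ 4) = 59/72.
Summing S·P(x,y) over outcomes with S + T ≥ 4 gives 109/36.
E[S | S + T ≥ 4] = (109/36) / (59/72) = 218/59.

218/59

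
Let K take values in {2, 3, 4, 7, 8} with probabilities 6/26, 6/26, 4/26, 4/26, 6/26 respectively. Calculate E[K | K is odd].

P(K is odd) = 5/13.
Σ over the event: 3·3/13 + 7·2/13 = 23/13.
E[K | K is odd] = (23/13) / (5/13) = 23/5.

23/5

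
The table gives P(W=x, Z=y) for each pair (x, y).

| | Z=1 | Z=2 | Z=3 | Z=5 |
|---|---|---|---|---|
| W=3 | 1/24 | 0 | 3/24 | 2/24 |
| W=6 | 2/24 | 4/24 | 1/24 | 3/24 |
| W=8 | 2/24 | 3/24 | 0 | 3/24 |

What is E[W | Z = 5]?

6

P(Z = 5) = 1/3.
Σ W·P over the event = 3·(2/24) + 6·(3/24) + 8·(3/24) = 2.
E[W | Z = 5] = (2) / (1/3) = 6.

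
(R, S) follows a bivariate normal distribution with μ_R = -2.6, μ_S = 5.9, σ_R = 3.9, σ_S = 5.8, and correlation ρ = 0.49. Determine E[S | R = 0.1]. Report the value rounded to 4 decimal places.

E[S | R=x] = μ_S + ρ(σ_S/σ_R)(x − μ_R) for jointly normal variables.
E[S | R=0.1] = 5.9 + (0.49)·(5.8/3.9)·(0.1 − (-2.6)) = 5.9 + (0.72872)·(2.7) = 7.8675.

7.8675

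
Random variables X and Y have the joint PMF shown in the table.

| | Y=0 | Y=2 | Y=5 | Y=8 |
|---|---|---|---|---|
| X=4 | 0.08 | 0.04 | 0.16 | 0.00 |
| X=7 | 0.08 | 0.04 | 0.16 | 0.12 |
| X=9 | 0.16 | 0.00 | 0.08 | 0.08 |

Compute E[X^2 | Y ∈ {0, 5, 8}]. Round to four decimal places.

51.5217

P(Y ∈ {0, 5, 8}) = 0.92.
Σ X^2·P over the event = 16·(0.08) + 16·(0.16) + 49·(0.08) + 49·(0.16) + 49·(0.12) + 81·(0.16) + 81·(0.08) + 81·(0.08) = 47.40.
E[X^2 | Y ∈ {0, 5, 8}] = (47.40) / (0.92) = 51.5217.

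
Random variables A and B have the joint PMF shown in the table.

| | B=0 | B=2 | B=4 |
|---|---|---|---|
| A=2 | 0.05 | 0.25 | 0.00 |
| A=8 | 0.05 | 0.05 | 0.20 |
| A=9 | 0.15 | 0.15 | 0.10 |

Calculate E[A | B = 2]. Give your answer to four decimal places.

P(B = 2) = 0.45.
Summing A·P(A=x,B=y) over the conditioning event gives 2.25.
E[A | B = 2] = (2.25) / (0.45) = 5.0000.

5.0000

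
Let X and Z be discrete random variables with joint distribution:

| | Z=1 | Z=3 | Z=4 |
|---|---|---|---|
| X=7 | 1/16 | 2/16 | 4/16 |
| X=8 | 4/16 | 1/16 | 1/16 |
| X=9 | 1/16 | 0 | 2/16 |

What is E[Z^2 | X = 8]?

P(X = 8) = 3/8.
Summing Z^2·P(X=x,Z=y) over the conditioning event gives 29/16.
E[Z^2 | X = 8] = (29/16) / (3/8) = 29/6.

29/6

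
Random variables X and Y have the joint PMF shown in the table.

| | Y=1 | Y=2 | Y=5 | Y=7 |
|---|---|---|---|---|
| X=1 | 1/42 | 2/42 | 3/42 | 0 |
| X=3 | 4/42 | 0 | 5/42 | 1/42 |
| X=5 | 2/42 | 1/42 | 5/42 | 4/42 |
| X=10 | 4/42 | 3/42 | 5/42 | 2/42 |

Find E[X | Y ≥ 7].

43/7

P(Y ≥ 7) = 1/6.
Σ X·P over the event = 3·(1/42) + 5·(4/42) + 10·(2/42) = 43/42.
E[X | Y ≥ 7] = (43/42) / (1/6) = 43/7.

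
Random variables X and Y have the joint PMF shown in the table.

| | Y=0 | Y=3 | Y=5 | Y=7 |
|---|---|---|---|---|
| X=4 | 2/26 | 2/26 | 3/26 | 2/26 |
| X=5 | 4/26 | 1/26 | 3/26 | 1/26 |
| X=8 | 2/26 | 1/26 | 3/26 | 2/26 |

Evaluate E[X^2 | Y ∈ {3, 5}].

P(Y ∈ {3, 5}) = 1/2.
Σ X^2·P over the event = 16·(2/26) + 16·(3/26) + 25·(1/26) + 25·(3/26) + 64·(1/26) + 64·(3/26) = 218/13.
E[X^2 | Y ∈ {3, 5}] = (218/13) / (1/2) = 436/13.

436/13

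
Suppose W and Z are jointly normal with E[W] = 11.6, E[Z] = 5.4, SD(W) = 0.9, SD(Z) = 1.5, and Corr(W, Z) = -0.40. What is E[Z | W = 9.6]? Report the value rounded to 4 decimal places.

6.7333

E[Z | W=x] = μ_Z + ρ(σ_Z/σ_W)(x − μ_W) for jointly normal variables.
E[Z | W=9.6] = 5.4 + (-0.40)·(1.5/0.9)·(9.6 − (11.6)) = 5.4 + (-0.66667)·(-2) = 6.7333.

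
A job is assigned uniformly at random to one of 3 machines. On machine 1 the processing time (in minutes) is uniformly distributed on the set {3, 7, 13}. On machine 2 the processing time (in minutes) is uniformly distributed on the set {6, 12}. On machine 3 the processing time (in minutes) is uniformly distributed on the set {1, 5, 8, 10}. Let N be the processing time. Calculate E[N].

E[N | machine 1] = (3+7+13)/3 = 23/3.
E[N | machine 2] = (6+12)/2 = 9.
E[N | machine 3] = (1+5+8+10)/4 = 6.
By the law of total expectation,
E[N] = (1/3)·(23/3) + (1/3)·(9) + (1/3)·(6) = 68/9.

68/9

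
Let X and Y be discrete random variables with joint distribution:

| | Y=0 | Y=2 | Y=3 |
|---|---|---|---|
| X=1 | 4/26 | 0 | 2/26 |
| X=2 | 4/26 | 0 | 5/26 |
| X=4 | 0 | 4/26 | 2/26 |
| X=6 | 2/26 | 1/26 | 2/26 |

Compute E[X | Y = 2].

22/5

P(Y = 2) = 5/26.
Σ X·P over the event = 4·(4/26) + 6·(1/26) = 11/13.
E[X | Y = 2] = (11/13) / (5/26) = 22/5.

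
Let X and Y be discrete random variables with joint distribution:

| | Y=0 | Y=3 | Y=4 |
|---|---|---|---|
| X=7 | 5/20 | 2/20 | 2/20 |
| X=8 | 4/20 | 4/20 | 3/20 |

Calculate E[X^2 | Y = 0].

167/3

P(Y = 0) = 9/20.
Σ X^2·P over the event = 49·(5/20) + 64·(4/20) = 501/20.
E[X^2 | Y = 0] = (501/20) / (9/20) = 167/3.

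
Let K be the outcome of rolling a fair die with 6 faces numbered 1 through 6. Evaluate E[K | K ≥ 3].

Given K ≥ 3, K is equally likely to be any of {3, 4, 5, 6}.
E[K | K ≥ 3] = (3 + 4 + 5 + 6) / 4 = 9/2.

9/2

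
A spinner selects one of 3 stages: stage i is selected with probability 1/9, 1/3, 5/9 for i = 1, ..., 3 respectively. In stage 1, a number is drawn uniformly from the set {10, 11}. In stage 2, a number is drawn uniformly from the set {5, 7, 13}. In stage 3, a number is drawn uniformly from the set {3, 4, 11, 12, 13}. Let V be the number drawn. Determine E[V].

E[V | stage 1] = (10+11)/2 = 21/2.
E[V | stage 2] = (5+7+13)/3 = 25/3.
E[V | stage 3] = (3+4+11+12+13)/5 = 43/5.
By the law of total expectation,
E[V] = (1/9)·(21/2) + (1/3)·(25/3) + (5/9)·(43/5) = 157/18.

157/18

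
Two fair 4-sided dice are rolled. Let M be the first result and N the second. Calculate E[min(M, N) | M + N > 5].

17/6

P(M + N > 5) = 3/8.
Summing min(M,N)·P(x,y) over outcomes with M + N > 5 gives 17/16.
E[min(M, N) | M + N > 5] = (17/16) / (3/8) = 17/6.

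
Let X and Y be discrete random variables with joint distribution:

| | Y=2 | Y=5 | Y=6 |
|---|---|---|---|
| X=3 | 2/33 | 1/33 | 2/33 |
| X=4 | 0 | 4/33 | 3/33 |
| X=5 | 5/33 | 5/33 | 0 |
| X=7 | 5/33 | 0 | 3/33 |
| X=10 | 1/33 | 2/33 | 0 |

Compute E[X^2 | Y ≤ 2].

P(Y ≤ 2) = 13/33.
Σ X^2·P over the event = 9·(2/33) + 25·(5/33) + 49·(5/33) + 100·(1/33) = 488/33.
E[X^2 | Y ≤ 2] = (488/33) / (13/33) = 488/13.

488/13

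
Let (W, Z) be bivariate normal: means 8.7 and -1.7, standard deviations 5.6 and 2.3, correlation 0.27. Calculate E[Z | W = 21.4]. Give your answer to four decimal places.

-0.2917

E[Z | W=x] = μ_Z + ρ(σ_Z/σ_W)(x − μ_W) for jointly normal variables.
E[Z | W=21.4] = -1.7 + (0.27)·(2.3/5.6)·(21.4 − (8.7)) = -1.7 + (0.11089)·(12.7) = -0.2917.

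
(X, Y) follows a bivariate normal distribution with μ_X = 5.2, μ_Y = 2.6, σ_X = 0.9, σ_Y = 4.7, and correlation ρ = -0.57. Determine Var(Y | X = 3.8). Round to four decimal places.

14.9130

The conditional variance in a bivariate normal is σ_Y²(1 − ρ²), independent of x.
Var(Y | X=3.8) = (4.7)²·(1 − (-0.57)²) = 22.09·0.6751 = 14.9130.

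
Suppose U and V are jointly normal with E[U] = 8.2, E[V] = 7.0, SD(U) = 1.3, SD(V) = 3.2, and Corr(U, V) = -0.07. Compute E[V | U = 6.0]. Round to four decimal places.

E[V | U=x] = μ_V + ρ(σ_V/σ_U)(x − μ_U) for jointly normal variables.
E[V | U=6.0] = 7.0 + (-0.07)·(3.2/1.3)·(6.0 − (8.2)) = 7.0 + (-0.17231)·(-2.2) = 7.3791.

7.3791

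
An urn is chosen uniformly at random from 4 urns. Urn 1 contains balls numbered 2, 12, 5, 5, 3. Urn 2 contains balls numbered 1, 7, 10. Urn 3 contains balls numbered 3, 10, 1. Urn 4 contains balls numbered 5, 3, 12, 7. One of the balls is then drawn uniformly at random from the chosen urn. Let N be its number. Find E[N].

1369/240

E[N | urn 1] = (2+12+5+5+3)/5 = 27/5.
E[N | urn 2] = (1+7+10)/3 = 6.
E[N | urn 3] = (3+10+1)/3 = 14/3.
E[N | urn 4] = (5+3+12+7)/4 = 27/4.
By the law of total expectation,
E[N] = (1/4)·(27/5) + (1/4)·(6) + (1/4)·(14/3) + (1/4)·(27/4) = 1369/240.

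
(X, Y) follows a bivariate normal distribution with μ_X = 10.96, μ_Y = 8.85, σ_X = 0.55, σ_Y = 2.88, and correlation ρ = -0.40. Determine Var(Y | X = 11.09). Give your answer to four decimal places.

The conditional variance in a bivariate normal is σ_Y²(1 − ρ²), independent of x.
Var(Y | X=11.09) = (2.88)²·(1 − (-0.40)²) = 8.2944·0.84 = 6.9673.

6.9673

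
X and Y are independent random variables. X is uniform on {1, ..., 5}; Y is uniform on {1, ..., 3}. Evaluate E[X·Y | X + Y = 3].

2

P(X + Y = 3) = 2/15.
Summing XY·P(x,y) over outcomes with X + Y = 3 gives 4/15.
E[X·Y | X + Y = 3] = (4/15) / (2/15) = 2.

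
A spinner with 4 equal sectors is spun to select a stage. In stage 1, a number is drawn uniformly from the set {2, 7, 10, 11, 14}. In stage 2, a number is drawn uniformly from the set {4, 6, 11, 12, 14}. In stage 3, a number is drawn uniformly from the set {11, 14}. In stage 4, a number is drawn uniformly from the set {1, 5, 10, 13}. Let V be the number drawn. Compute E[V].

759/80

E[V | stage 1] = (2+7+10+11+14)/5 = 44/5.
E[V | stage 2] = (4+6+11+12+14)/5 = 47/5.
E[V | stage 3] = (11+14)/2 = 25/2.
E[V | stage 4] = (1+5+10+13)/4 = 29/4.
By the law of total expectation,
E[V] = (1/4)·(44/5) + (1/4)·(47/5) + (1/4)·(25/2) + (1/4)·(29/4) = 759/80.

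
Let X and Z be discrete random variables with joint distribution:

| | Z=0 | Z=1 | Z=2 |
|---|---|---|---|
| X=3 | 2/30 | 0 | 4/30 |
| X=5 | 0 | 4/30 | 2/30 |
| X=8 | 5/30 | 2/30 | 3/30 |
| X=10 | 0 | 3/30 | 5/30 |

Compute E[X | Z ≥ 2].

P(Z ≥ 2) = 7/15.
Σ X·P over the event = 3·(4/30) + 5·(2/30) + 8·(3/30) + 10·(5/30) = 16/5.
E[X | Z ≥ 2] = (16/5) / (7/15) = 48/7.

48/7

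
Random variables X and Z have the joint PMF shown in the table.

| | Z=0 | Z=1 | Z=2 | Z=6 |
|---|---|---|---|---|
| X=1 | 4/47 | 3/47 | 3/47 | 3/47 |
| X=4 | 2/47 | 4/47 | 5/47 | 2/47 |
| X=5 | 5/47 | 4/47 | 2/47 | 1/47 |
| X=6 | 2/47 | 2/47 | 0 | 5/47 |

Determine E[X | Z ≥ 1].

65/17

P(Z ≥ 1) = 34/47.
Summing X·P(X=x,Z=y) over the conditioning event gives 130/47.
E[X | Z ≥ 1] = (130/47) / (34/47) = 65/17.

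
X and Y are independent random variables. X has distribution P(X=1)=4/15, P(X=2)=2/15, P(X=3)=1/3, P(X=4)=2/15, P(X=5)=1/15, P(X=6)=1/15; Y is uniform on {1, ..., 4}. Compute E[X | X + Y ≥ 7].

35/8

P(X + Y ≥ 7) = 4/15.
Summing X·P(x,y) over outcomes with X + Y ≥ 7 gives 7/6.
E[X | X + Y ≥ 7] = (7/6) / (4/15) = 35/8.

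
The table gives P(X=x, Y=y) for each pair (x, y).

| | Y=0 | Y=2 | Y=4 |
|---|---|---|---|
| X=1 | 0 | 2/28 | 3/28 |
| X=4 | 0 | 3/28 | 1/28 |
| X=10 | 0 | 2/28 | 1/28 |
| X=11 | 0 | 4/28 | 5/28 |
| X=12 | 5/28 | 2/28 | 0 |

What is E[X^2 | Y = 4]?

P(Y = 4) = 5/14.
Summing X^2·P(X=x,Y=y) over the conditioning event gives 181/7.
E[X^2 | Y = 4] = (181/7) / (5/14) = 362/5.

362/5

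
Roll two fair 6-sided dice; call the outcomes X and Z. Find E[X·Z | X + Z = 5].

5

P(X + Z = 5) = 1/9.
Summing XZ·P(x,y) over outcomes with X + Z = 5 gives 5/9.
E[X·Z | X + Z = 5] = (5/9) / (1/9) = 5.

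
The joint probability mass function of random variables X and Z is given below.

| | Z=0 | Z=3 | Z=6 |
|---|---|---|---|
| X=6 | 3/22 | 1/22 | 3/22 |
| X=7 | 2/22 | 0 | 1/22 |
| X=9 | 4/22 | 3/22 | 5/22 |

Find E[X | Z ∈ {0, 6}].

23/3

P(Z ∈ {0, 6}) = 9/11.
Σ X·P over the event = 6·(3/22) + 6·(3/22) + 7·(2/22) + 7·(1/22) + 9·(4/22) + 9·(5/22) = 69/11.
E[X | Z ∈ {0, 6}] = (69/11) / (9/11) = 23/3.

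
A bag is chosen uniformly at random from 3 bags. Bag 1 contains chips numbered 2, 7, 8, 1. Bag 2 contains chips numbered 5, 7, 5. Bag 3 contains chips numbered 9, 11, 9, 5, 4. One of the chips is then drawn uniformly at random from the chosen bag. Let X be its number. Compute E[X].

533/90

E[X | bag 1] = (2+7+8+1)/4 = 9/2.
E[X | bag 2] = (5+7+5)/3 = 17/3.
E[X | bag 3] = (9+11+9+5+4)/5 = 38/5.
By the law of total expectation,
E[X] = (1/3)·(9/2) + (1/3)·(17/3) + (1/3)·(38/5) = 533/90.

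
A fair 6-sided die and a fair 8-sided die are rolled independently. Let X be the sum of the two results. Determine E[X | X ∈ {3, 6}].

P(X ∈ {3, 6}) = 7/48.
Σ over the event: 3·1/24 + 6·5/48 = 3/4.
E[X | X ∈ {3, 6}] = (3/4) / (7/48) = 36/7.

36/7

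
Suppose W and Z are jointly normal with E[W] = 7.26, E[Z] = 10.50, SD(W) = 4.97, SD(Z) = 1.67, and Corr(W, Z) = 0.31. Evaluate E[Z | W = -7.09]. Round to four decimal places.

For a bivariate normal, E[Z | W=x] = μ_Z + ρ·(σ_Z/σ_W)·(x − μ_W).
E[Z | W=-7.09] = 10.50 + (0.31)·(1.67/4.97)·(-7.09 − (7.26)) = 10.50 + (0.104165)·(-14.35) = 9.0052.

9.0052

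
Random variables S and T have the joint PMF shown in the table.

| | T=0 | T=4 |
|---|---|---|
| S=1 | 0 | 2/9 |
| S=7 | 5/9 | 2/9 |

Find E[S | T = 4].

P(T = 4) = 4/9.
Σ S·P over the event = 1·(2/9) + 7·(2/9) = 16/9.
E[S | T = 4] = (16/9) / (4/9) = 4.

4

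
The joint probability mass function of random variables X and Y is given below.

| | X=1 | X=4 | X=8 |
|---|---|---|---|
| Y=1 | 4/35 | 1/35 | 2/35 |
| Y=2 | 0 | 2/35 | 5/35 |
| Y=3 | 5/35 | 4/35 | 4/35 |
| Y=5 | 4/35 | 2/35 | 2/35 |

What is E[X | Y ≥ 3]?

P(Y ≥ 3) = 3/5.
Σ X·P over the event = 1·(5/35) + 1·(4/35) + 4·(4/35) + 4·(2/35) + 8·(4/35) + 8·(2/35) = 81/35.
E[X | Y ≥ 3] = (81/35) / (3/5) = 27/7.

27/7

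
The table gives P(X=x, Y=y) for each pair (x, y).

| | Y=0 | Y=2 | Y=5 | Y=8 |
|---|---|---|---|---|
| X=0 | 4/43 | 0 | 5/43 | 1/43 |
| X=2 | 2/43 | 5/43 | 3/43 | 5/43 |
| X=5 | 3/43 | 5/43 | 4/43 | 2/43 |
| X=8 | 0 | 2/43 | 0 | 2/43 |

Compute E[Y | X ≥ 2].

P(X ≥ 2) = 33/43.
Summing Y·P(X=x,Y=y) over the conditioning event gives 131/43.
E[Y | X ≥ 2] = (131/43) / (33/43) = 131/33.

131/33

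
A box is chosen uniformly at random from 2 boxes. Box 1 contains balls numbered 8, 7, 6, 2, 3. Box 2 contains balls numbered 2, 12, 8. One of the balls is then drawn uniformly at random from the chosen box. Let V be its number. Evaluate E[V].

E[V | box 1] = (8+7+6+2+3)/5 = 26/5.
E[V | box 2] = (2+12+8)/3 = 22/3.
E[V] = (1/2)·(26/5) + (1/2)·(22/3) = 94/15.

94/15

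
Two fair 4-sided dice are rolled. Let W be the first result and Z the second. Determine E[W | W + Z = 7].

Outcomes with W + Z = 7: (3,4), (4,3), each with probability 1/16.
E[W | W + Z = 7] = (3 + 4) / 2 = 7/2.

7/2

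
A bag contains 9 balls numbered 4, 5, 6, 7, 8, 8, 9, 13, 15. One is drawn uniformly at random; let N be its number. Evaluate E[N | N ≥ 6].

P(N ≥ 6) = 7/9.
Σ over the event: 6·1/9 + 7·1/9 + 8·2/9 + 9·1/9 + 13·1/9 + 15·1/9 = 22/3.
E[N | N ≥ 6] = (22/3) / (7/9) = 66/7.

66/7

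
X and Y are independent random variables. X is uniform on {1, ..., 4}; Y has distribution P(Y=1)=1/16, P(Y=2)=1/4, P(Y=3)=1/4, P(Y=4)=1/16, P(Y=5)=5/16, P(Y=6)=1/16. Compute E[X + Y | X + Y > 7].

P(X + Y > 7) = 7/32.
Summing (X+Y)·P(x,y) over outcomes with X + Y > 7 gives 15/8.
E[X + Y | X + Y > 7] = (15/8) / (7/32) = 60/7.

60/7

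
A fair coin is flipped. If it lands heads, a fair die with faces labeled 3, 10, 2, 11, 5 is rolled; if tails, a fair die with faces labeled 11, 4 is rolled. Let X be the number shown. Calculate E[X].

137/20

E[X | heads] = (3+10+2+11+5)/5 = 31/5.
E[X | tails] = (11+4)/2 = 15/2.
E[X] = (1/2)·(31/5) + (1/2)·(15/2) = 137/20.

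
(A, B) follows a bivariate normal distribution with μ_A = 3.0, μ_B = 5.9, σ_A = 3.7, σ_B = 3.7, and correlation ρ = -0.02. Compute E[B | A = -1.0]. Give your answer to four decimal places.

The regression of B on A has slope ρ·σ_B/σ_A and passes through (μ_A, μ_B).
E[B | A=-1.0] = 5.9 + (-0.02)·(3.7/3.7)·(-1.0 − (3.0)) = 5.9 + (-0.02)·(-4) = 5.9800.

5.9800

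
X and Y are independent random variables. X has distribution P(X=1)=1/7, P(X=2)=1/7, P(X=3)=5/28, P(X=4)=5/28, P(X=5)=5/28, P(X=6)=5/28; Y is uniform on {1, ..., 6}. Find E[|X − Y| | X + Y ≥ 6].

P(X + Y ≥ 6) = 125/168.
Summing |X−Y|·P(x,y) over outcomes with X + Y ≥ 6 gives 131/84.
E[|X − Y| | X + Y ≥ 6] = (131/84) / (125/168) = 262/125.

262/125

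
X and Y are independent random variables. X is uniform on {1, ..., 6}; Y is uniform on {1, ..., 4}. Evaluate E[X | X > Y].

P(X > Y) = 7/12.
Summing X·P(x,y) over outcomes with X > Y gives 8/3.
E[X | X > Y] = (8/3) / (7/12) = 32/7.

32/7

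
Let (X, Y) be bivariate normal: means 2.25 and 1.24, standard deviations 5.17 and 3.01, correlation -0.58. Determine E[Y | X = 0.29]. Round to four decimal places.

1.9019

E[Y | X=x] = μ_Y + ρ(σ_Y/σ_X)(x − μ_X) for jointly normal variables.
E[Y | X=0.29] = 1.24 + (-0.58)·(3.01/5.17)·(0.29 − (2.25)) = 1.24 + (-0.33768)·(-1.96) = 1.9019.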